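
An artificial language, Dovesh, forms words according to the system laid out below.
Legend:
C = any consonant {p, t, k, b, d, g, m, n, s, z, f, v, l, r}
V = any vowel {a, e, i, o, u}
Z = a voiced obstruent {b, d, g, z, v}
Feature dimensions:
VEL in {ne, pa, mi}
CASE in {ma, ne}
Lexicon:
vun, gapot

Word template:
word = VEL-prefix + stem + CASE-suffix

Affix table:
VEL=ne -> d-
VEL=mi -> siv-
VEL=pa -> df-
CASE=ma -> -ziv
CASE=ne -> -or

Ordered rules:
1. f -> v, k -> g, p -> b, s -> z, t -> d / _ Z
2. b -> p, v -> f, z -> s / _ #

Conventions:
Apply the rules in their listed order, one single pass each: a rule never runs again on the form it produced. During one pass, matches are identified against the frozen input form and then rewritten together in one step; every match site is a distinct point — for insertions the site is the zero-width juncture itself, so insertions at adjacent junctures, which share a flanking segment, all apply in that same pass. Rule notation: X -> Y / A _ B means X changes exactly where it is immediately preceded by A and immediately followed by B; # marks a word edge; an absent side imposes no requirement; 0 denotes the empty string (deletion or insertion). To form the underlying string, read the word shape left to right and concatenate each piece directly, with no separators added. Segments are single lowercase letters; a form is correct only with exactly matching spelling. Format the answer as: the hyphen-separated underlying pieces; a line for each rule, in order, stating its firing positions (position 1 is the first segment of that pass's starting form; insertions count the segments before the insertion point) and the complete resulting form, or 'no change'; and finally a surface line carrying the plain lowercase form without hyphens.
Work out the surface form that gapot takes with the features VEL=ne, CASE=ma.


underlying: d-gapot-ziv
1. f -> v, k -> g, p -> b, s -> z, t -> d / _ Z: fires at position(s) 6: dgapodziv
2. b -> p, v -> f, z -> s / _ #: fires at position(s) 9: dgapodzif
surface: dgapodzif


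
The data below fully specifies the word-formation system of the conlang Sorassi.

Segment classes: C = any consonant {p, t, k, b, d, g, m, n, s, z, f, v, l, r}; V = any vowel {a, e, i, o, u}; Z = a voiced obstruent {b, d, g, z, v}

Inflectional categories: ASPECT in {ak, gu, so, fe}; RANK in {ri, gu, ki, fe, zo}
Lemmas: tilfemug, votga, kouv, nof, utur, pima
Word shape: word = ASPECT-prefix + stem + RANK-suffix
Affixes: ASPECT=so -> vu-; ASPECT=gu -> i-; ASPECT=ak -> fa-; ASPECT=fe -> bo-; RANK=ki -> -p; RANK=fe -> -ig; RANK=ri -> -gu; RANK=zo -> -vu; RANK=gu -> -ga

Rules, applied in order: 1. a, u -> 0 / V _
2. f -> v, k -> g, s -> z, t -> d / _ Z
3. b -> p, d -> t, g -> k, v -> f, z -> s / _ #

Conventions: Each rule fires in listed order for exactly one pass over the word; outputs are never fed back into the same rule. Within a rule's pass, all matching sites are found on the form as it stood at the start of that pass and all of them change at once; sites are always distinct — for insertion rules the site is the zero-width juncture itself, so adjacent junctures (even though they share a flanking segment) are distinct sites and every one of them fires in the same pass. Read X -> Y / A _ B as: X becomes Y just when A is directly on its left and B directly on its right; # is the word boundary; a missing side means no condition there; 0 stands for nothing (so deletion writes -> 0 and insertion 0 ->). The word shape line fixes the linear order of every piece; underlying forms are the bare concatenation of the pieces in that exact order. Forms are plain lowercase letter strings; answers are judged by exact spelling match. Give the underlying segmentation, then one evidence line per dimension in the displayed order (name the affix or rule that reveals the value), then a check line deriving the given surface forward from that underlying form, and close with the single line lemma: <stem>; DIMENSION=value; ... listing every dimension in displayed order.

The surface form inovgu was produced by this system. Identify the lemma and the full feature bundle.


underlying: i-nof-gu
ASPECT=gu - signalled by the affix i-
RANK=ri - signalled by the affix -gu
check: inofgu -> inofgu -> inovgu -> inovgu
lemma: nof; ASPECT=gu; RANK=ri


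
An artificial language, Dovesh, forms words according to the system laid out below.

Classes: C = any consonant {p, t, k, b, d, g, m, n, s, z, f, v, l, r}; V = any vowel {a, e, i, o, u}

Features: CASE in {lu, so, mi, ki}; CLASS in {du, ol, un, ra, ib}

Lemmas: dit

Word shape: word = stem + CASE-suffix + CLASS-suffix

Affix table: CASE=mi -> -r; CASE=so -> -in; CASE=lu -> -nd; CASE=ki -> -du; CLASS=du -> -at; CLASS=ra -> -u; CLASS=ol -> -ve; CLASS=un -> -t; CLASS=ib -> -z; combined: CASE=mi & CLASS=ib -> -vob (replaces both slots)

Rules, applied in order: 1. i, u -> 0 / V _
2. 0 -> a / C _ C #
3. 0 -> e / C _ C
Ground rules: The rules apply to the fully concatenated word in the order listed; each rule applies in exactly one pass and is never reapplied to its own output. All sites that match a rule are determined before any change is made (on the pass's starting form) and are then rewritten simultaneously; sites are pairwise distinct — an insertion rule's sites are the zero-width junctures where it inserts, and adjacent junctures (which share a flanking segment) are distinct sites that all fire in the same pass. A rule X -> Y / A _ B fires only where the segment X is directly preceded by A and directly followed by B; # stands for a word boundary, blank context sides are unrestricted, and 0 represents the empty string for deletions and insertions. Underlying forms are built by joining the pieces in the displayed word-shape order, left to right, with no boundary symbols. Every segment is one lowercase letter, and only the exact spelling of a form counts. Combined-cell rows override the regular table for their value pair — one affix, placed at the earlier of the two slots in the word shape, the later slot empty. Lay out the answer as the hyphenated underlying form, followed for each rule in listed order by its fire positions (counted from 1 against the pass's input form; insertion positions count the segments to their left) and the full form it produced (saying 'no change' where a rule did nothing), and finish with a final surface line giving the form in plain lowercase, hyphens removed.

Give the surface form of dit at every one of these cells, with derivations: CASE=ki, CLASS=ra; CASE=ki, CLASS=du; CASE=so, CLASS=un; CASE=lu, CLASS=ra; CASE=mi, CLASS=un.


cell CASE=ki, CLASS=ra:
underlying: dit-du-u
1. i, u -> 0 / V _: fires at position(s) 6: ditdu
2. 0 -> a / C _ C #: no change
3. 0 -> e / C _ C: inserts after position(s) 3: ditedu
surface: ditedu

cell CASE=ki, CLASS=du:
underlying: dit-du-at
1. i, u -> 0 / V _: no change
2. 0 -> a / C _ C #: no change
3. 0 -> e / C _ C: inserts after position(s) 3: diteduat
surface: diteduat

cell CASE=so, CLASS=un:
underlying: dit-in-t
1. i, u -> 0 / V _: no change
2. 0 -> a / C _ C #: inserts after position(s) 5: ditinat
3. 0 -> e / C _ C: no change
surface: ditinat

cell CASE=lu, CLASS=ra:
underlying: dit-nd-u
1. i, u -> 0 / V _: no change
2. 0 -> a / C _ C #: no change
3. 0 -> e / C _ C: inserts after position(s) 3, 4: ditenedu
surface: ditenedu

cell CASE=mi, CLASS=un:
underlying: dit-r-t
1. i, u -> 0 / V _: no change
2. 0 -> a / C _ C #: inserts after position(s) 4: ditrat
3. 0 -> e / C _ C: inserts after position(s) 3: diterat
surface: diterat


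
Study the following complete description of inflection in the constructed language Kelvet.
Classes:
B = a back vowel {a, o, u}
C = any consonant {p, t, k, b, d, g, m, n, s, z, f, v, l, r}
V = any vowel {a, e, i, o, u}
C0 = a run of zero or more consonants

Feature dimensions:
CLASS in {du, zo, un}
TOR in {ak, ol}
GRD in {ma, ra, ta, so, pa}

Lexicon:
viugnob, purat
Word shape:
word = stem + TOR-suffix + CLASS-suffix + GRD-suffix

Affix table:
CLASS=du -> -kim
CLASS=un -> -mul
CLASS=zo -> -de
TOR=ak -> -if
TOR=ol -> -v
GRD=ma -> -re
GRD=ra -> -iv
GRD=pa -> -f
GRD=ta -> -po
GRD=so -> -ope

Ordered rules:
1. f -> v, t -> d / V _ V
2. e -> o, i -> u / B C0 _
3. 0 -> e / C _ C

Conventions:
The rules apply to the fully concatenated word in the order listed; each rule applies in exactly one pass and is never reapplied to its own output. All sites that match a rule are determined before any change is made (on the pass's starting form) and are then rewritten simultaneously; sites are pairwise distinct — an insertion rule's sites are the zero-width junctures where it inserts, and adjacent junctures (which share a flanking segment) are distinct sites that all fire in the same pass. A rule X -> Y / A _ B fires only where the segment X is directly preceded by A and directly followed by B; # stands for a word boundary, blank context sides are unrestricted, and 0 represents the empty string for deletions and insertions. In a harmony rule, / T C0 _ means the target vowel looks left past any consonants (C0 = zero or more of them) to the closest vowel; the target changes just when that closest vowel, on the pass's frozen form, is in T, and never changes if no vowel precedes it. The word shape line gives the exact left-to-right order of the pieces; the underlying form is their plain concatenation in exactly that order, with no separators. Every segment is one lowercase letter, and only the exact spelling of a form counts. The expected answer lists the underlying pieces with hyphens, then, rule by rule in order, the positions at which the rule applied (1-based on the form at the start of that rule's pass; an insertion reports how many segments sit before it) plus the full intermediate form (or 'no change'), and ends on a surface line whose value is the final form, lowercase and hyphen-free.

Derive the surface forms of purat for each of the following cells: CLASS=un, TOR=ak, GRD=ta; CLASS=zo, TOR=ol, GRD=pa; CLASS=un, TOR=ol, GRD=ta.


cell CLASS=un, TOR=ak, GRD=ta:
underlying: purat-if-mul-po
1. f -> v, t -> d / V _ V: fires at position(s) 5: puradifmulpo
2. e -> o, i -> u / B C0 _: fires at position(s) 6: puradufmulpo
3. 0 -> e / C _ C: inserts after position(s) 7, 10: puradufemulepo
surface: puradufemulepo

cell CLASS=zo, TOR=ol, GRD=pa:
underlying: purat-v-de-f
1. f -> v, t -> d / V _ V: no change
2. e -> o, i -> u / B C0 _: fires at position(s) 8: puratvdof
3. 0 -> e / C _ C: inserts after position(s) 5, 6: puratevedof
surface: puratevedof

cell CLASS=un, TOR=ol, GRD=ta:
underlying: purat-v-mul-po
1. f -> v, t -> d / V _ V: no change
2. e -> o, i -> u / B C0 _: no change
3. 0 -> e / C _ C: inserts after position(s) 5, 6, 9: puratevemulepo
surface: puratevemulepo


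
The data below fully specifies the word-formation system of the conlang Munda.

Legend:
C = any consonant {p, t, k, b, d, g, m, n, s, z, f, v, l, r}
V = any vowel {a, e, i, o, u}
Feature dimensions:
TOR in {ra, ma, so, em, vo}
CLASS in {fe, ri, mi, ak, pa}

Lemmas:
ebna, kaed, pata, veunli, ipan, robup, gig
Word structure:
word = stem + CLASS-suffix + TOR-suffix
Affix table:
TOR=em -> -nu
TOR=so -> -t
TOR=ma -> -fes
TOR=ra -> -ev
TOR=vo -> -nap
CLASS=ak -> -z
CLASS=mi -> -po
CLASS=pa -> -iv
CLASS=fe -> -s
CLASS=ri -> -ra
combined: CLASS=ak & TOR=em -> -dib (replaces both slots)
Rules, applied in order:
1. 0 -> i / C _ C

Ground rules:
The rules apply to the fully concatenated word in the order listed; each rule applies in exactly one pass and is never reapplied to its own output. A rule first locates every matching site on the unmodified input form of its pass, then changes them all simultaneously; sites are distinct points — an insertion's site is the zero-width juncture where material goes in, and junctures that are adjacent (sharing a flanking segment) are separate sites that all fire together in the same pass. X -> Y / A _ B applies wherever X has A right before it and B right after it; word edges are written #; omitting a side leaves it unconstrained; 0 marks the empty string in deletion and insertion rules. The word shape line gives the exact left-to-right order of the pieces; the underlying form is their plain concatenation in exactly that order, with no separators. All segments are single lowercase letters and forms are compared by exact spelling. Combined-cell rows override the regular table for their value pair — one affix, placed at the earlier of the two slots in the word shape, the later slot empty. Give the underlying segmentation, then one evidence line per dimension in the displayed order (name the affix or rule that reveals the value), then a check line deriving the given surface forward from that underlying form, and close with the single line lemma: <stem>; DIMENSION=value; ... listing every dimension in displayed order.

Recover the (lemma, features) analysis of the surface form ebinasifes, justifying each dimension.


underlying: ebna-s-fes
TOR=ma - signalled by the affix -fes
CLASS=fe - signalled by the affix -s
check: ebnasfes -> ebinasifes
lemma: ebna; TOR=ma; CLASS=fe


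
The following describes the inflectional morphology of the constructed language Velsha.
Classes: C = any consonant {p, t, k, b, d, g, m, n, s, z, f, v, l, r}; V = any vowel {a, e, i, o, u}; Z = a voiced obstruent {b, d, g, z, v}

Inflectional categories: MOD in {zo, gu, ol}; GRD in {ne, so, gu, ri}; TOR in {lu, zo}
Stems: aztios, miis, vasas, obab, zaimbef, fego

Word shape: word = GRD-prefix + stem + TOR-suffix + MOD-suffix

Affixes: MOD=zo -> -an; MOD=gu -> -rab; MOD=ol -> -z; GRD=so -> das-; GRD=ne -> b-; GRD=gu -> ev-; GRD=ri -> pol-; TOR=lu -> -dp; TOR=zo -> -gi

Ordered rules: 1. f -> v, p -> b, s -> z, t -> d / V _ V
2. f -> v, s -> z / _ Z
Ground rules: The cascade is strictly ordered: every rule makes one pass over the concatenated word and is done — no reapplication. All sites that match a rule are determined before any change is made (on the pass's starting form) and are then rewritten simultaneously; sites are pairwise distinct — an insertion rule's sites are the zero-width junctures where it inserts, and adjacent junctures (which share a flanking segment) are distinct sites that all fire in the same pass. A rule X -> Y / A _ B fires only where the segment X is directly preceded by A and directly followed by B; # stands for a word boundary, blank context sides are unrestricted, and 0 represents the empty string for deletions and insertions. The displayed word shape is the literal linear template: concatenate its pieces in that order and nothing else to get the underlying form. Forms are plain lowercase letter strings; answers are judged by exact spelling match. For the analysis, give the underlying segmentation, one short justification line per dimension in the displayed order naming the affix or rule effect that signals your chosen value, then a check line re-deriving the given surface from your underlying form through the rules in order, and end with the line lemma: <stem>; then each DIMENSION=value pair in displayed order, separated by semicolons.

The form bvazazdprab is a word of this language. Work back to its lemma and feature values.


underlying: b-vasas-dp-rab
MOD=gu - signalled by the affix -rab
GRD=ne - signalled by the affix b-
TOR=lu - signalled by the affix -dp
check: bvasasdprab -> bvazasdprab -> bvazazdprab
lemma: vasas; MOD=gu; GRD=ne; TOR=lu


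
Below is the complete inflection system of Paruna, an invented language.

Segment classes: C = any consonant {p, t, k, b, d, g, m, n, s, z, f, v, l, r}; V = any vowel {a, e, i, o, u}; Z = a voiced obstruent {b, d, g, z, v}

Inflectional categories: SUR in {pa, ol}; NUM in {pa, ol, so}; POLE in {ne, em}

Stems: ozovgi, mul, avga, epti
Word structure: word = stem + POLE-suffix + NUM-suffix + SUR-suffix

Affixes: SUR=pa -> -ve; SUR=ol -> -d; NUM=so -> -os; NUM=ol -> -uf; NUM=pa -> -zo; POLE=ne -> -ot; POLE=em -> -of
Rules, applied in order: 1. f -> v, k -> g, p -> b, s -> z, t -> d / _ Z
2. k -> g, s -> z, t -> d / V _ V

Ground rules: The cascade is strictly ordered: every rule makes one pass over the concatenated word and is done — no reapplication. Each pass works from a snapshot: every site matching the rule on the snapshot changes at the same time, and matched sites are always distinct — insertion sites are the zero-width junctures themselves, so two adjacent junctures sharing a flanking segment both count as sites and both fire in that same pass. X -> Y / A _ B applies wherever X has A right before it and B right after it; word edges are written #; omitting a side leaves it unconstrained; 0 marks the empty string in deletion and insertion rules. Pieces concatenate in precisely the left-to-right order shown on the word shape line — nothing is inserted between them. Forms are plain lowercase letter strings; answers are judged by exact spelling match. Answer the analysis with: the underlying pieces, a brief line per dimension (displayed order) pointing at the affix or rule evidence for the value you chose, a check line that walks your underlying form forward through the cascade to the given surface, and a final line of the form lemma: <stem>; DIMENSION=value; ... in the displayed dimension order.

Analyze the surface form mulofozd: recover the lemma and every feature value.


underlying: mul-of-os-d
SUR=ol - signalled by the affix -d
NUM=so - signalled by the affix -os
POLE=em - signalled by the affix -of
check: mulofosd -> mulofozd -> mulofozd
lemma: mul; SUR=ol; NUM=so; POLE=em


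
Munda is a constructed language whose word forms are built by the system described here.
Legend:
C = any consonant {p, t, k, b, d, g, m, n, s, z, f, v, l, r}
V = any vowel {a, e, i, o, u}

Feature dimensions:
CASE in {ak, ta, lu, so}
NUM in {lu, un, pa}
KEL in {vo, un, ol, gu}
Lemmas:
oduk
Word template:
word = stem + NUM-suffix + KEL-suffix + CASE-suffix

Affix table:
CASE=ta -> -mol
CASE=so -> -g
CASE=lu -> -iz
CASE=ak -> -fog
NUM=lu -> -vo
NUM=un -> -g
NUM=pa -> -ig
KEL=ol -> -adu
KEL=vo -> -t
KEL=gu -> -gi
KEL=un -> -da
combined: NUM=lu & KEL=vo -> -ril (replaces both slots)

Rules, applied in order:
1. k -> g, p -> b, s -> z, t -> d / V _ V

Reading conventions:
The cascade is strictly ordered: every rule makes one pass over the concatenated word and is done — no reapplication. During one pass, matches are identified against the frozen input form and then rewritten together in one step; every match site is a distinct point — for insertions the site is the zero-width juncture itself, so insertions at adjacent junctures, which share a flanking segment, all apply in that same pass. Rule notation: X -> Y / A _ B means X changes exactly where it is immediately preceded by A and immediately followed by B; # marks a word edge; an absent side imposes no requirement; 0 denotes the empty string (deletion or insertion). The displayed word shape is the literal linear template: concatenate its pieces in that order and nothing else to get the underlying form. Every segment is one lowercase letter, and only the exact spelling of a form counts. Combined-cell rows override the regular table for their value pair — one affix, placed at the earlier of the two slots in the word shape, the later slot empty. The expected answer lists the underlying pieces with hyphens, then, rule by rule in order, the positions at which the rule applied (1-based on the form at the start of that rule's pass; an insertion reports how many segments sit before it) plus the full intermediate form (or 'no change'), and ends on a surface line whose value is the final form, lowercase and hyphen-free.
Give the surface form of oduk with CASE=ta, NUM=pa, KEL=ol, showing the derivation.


underlying: oduk-ig-adu-mol
1. k -> g, p -> b, s -> z, t -> d / V _ V: fires at position(s) 4: odugigadumol
surface: odugigadumol


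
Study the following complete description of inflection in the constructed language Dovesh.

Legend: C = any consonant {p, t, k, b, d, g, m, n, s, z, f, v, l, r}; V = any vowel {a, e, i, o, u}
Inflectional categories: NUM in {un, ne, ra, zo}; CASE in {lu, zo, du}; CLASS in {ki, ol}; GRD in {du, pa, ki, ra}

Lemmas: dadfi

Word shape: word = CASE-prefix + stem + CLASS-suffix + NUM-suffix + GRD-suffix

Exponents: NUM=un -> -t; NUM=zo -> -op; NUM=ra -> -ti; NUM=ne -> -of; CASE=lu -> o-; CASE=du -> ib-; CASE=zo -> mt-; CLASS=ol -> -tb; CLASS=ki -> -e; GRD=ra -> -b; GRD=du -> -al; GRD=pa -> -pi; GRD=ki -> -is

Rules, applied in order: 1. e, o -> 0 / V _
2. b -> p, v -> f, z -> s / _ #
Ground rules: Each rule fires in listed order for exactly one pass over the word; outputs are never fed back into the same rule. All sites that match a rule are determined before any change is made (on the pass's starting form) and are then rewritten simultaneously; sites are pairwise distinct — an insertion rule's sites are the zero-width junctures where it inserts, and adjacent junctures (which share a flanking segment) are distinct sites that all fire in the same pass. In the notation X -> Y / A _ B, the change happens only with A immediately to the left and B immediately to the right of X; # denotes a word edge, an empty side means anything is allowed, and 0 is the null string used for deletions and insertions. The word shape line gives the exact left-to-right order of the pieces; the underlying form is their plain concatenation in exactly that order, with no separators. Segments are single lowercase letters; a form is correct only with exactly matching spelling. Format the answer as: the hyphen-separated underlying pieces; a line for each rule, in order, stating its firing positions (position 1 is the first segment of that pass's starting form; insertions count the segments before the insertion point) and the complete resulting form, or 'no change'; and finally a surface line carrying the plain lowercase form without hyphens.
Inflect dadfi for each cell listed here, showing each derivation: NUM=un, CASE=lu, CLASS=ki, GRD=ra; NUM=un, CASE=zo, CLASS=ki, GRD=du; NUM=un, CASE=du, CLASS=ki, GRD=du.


cell NUM=un, CASE=lu, CLASS=ki, GRD=ra:
underlying: o-dadfi-e-t-b
1. e, o -> 0 / V _: fires at position(s) 7: odadfitb
2. b -> p, v -> f, z -> s / _ #: fires at position(s) 8: odadfitp
surface: odadfitp

cell NUM=un, CASE=zo, CLASS=ki, GRD=du:
underlying: mt-dadfi-e-t-al
1. e, o -> 0 / V _: fires at position(s) 8: mtdadfital
2. b -> p, v -> f, z -> s / _ #: no change
surface: mtdadfital

cell NUM=un, CASE=du, CLASS=ki, GRD=du:
underlying: ib-dadfi-e-t-al
1. e, o -> 0 / V _: fires at position(s) 8: ibdadfital
2. b -> p, v -> f, z -> s / _ #: no change
surface: ibdadfital


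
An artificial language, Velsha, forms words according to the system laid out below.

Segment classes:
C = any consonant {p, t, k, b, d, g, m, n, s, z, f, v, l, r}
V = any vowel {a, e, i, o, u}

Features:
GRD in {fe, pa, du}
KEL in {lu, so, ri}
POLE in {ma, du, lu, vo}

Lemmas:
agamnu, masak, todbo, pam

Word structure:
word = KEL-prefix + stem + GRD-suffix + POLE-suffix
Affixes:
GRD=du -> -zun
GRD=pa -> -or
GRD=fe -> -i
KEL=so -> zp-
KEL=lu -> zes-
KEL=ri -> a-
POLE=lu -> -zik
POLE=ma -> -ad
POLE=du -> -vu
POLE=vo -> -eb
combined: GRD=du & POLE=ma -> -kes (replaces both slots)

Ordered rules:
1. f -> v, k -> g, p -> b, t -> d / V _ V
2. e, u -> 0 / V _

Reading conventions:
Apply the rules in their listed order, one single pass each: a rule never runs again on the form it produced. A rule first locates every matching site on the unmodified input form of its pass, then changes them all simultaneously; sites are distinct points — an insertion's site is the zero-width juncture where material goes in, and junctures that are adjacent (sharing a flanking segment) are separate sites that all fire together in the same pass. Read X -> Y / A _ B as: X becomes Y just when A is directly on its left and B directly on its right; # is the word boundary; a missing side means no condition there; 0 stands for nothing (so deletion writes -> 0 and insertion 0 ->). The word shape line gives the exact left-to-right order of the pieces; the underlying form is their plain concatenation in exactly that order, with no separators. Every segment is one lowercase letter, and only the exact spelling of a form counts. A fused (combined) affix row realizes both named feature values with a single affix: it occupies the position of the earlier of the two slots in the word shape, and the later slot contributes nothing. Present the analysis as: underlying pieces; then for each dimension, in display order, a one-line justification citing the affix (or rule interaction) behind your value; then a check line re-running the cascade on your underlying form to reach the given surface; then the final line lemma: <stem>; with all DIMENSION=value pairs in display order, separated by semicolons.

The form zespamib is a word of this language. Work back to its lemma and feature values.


underlying: zes-pam-i-eb
GRD=fe - signalled by the affix -i
KEL=lu - signalled by the affix zes-
POLE=vo - signalled by the affix -eb
check: zespamieb -> zespamieb -> zespamib
lemma: pam; GRD=fe; KEL=lu; POLE=vo


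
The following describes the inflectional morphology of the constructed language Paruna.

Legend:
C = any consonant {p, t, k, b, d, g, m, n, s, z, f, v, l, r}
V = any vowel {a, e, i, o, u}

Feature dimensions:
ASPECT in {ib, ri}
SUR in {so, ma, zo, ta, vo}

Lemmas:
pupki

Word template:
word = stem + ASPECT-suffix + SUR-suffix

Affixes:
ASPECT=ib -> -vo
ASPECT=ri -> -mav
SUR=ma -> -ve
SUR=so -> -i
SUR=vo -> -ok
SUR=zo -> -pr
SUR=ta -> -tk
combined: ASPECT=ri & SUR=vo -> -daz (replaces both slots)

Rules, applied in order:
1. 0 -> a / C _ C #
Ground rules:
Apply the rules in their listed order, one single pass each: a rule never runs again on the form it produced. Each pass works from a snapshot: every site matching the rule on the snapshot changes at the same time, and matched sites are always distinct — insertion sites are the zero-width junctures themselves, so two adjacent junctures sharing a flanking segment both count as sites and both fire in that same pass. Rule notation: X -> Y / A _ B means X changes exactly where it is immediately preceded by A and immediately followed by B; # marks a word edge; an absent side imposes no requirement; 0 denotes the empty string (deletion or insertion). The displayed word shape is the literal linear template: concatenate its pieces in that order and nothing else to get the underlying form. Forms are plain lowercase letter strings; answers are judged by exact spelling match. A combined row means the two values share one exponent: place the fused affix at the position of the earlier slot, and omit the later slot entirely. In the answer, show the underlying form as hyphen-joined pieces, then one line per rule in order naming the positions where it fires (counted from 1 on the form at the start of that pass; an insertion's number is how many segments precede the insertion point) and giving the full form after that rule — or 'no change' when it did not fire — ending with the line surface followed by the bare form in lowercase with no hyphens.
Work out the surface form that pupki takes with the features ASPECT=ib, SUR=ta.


underlying: pupki-vo-tk
1. 0 -> a / C _ C #: inserts after position(s) 8: pupkivotak
surface: pupkivotak


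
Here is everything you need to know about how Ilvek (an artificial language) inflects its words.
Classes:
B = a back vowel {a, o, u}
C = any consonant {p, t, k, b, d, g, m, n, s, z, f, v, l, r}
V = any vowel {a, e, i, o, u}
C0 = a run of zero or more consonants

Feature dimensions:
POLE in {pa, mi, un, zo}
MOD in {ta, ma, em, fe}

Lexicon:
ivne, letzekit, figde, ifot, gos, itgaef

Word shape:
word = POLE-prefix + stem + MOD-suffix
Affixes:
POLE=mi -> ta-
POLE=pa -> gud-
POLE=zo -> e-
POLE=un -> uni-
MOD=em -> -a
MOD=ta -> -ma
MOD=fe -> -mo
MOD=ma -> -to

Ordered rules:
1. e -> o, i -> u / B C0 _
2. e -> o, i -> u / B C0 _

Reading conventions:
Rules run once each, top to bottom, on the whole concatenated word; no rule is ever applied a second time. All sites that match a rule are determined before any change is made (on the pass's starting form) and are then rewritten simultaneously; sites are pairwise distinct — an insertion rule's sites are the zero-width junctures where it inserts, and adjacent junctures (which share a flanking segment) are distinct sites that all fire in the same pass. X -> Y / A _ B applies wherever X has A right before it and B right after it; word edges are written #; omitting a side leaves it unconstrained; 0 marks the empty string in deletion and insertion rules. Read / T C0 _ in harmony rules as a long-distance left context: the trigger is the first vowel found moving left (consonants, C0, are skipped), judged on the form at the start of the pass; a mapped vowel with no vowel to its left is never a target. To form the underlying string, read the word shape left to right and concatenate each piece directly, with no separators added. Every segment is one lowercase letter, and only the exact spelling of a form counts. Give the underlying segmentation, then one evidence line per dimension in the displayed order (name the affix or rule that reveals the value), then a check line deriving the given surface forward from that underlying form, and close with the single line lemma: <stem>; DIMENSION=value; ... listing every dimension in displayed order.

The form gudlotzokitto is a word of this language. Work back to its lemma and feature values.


underlying: gud-letzekit-to
POLE=pa - signalled by the affix gud-
MOD=ma - signalled by the affix -to
check: gudletzekitto -> gudlotzekitto -> gudlotzokitto
lemma: letzekit; POLE=pa; MOD=ma


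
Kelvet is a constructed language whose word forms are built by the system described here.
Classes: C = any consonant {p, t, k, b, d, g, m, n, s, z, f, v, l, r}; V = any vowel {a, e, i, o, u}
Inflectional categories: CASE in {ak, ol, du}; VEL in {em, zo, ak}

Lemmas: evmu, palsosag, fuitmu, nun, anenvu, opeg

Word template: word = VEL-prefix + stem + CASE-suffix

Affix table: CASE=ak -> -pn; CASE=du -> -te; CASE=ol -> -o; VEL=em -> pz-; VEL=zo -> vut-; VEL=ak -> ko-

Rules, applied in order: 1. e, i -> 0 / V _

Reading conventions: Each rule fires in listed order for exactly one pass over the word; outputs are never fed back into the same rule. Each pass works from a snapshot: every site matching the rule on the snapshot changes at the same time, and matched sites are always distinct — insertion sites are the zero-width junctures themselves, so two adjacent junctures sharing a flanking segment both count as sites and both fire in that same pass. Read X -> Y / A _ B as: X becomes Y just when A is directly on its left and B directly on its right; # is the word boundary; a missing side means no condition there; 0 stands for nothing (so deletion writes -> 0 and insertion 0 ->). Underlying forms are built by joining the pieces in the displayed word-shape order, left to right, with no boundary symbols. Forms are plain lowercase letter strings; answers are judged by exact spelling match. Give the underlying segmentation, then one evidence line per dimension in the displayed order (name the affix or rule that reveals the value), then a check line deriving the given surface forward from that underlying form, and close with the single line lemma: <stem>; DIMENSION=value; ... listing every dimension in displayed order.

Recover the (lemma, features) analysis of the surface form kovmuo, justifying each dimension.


underlying: ko-evmu-o
CASE=ol - signalled by the affix -o
VEL=ak - signalled by the affix ko-
check: koevmuo -> kovmuo
lemma: evmu; CASE=ol; VEL=ak


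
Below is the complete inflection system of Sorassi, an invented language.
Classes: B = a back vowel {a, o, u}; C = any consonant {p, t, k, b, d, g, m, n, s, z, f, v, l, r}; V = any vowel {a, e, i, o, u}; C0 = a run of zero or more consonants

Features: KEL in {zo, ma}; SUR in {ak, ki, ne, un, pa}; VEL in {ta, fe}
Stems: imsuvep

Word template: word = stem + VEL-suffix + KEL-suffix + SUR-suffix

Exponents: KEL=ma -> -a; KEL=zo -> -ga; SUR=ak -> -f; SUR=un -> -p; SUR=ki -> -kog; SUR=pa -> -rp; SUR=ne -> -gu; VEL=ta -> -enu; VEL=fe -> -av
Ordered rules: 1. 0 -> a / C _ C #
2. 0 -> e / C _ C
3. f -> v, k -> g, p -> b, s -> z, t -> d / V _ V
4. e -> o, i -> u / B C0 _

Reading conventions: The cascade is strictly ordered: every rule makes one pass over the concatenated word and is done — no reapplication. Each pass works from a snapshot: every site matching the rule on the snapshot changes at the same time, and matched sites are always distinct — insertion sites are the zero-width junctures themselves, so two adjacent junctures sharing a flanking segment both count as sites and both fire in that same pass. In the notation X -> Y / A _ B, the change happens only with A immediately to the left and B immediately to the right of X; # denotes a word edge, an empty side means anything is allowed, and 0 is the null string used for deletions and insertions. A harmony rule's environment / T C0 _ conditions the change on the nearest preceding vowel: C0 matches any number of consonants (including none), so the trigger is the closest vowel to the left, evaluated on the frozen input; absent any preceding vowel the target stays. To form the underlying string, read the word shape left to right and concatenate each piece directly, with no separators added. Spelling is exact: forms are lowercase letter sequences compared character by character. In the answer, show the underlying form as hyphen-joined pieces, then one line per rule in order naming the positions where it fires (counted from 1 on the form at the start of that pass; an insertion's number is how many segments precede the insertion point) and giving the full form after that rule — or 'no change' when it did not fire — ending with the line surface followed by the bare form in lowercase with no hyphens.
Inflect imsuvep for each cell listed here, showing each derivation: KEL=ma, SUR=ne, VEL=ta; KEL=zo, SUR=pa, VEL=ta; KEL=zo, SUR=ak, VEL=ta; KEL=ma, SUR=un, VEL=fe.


cell KEL=ma, SUR=ne, VEL=ta:
underlying: imsuvep-enu-a-gu
1. 0 -> a / C _ C #: no change
2. 0 -> e / C _ C: inserts after position(s) 2: imesuvepenuagu
3. f -> v, k -> g, p -> b, s -> z, t -> d / V _ V: fires at position(s) 4, 8: imezuvebenuagu
4. e -> o, i -> u / B C0 _: fires at position(s) 7: imezuvobenuagu
surface: imezuvobenuagu

cell KEL=zo, SUR=pa, VEL=ta:
underlying: imsuvep-enu-ga-rp
1. 0 -> a / C _ C #: inserts after position(s) 13: imsuvepenugarap
2. 0 -> e / C _ C: inserts after position(s) 2: imesuvepenugarap
3. f -> v, k -> g, p -> b, s -> z, t -> d / V _ V: fires at position(s) 4, 8: imezuvebenugarap
4. e -> o, i -> u / B C0 _: fires at position(s) 7: imezuvobenugarap
surface: imezuvobenugarap

cell KEL=zo, SUR=ak, VEL=ta:
underlying: imsuvep-enu-ga-f
1. 0 -> a / C _ C #: no change
2. 0 -> e / C _ C: inserts after position(s) 2: imesuvepenugaf
3. f -> v, k -> g, p -> b, s -> z, t -> d / V _ V: fires at position(s) 4, 8: imezuvebenugaf
4. e -> o, i -> u / B C0 _: fires at position(s) 7: imezuvobenugaf
surface: imezuvobenugaf

cell KEL=ma, SUR=un, VEL=fe:
underlying: imsuvep-av-a-p
1. 0 -> a / C _ C #: no change
2. 0 -> e / C _ C: inserts after position(s) 2: imesuvepavap
3. f -> v, k -> g, p -> b, s -> z, t -> d / V _ V: fires at position(s) 4, 8: imezuvebavap
4. e -> o, i -> u / B C0 _: fires at position(s) 7: imezuvobavap
surface: imezuvobavap


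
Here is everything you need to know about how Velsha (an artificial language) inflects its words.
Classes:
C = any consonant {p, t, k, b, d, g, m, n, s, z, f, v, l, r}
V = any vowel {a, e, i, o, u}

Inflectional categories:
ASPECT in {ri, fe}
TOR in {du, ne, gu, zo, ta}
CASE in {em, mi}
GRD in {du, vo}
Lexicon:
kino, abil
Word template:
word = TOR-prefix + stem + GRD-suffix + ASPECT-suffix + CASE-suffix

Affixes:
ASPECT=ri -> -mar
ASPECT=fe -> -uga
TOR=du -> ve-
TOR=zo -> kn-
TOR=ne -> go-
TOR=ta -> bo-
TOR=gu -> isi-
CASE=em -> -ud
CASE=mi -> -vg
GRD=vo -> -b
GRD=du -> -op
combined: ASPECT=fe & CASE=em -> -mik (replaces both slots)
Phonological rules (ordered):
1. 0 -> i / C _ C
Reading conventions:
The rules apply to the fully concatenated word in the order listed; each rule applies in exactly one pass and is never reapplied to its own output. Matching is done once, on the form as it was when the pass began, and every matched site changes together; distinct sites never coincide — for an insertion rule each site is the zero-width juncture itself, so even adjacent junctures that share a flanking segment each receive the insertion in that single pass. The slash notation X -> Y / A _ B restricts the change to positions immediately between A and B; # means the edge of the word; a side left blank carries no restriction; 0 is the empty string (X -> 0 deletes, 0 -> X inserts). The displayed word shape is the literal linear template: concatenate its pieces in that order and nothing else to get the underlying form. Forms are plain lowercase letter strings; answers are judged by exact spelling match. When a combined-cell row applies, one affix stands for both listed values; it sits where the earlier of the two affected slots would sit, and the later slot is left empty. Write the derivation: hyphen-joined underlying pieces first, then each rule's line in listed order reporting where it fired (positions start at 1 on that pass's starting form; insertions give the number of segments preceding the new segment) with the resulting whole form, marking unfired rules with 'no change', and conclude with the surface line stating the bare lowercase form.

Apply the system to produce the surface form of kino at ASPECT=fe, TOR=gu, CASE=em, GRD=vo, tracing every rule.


underlying: isi-kino-b-mik
1. 0 -> i / C _ C: inserts after position(s) 8: isikinobimik
surface: isikinobimik


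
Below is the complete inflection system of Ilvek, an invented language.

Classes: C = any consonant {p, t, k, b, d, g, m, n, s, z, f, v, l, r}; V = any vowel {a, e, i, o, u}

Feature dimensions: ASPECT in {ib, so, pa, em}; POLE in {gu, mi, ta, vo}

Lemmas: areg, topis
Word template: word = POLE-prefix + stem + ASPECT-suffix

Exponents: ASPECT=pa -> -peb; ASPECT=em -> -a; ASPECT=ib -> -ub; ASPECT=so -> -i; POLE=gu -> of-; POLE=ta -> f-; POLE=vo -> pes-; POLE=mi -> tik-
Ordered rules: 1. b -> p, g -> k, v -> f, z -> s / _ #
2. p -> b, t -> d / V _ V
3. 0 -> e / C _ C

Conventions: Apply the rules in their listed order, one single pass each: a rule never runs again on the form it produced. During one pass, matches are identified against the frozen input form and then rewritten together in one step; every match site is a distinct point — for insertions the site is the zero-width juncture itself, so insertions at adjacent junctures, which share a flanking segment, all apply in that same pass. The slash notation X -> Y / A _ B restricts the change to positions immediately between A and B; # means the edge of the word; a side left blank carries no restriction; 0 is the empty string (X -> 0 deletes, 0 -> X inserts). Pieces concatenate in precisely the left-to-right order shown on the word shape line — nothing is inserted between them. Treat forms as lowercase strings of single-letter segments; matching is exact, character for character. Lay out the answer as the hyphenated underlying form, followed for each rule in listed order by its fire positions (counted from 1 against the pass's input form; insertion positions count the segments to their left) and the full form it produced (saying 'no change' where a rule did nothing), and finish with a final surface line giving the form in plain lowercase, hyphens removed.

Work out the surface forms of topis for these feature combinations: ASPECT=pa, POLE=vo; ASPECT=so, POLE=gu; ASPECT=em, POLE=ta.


cell ASPECT=pa, POLE=vo:
underlying: pes-topis-peb
1. b -> p, g -> k, v -> f, z -> s / _ #: fires at position(s) 11: pestopispep
2. p -> b, t -> d / V _ V: fires at position(s) 6: pestobispep
3. 0 -> e / C _ C: inserts after position(s) 3, 8: pesetobisepep
surface: pesetobisepep

cell ASPECT=so, POLE=gu:
underlying: of-topis-i
1. b -> p, g -> k, v -> f, z -> s / _ #: no change
2. p -> b, t -> d / V _ V: fires at position(s) 5: oftobisi
3. 0 -> e / C _ C: inserts after position(s) 2: ofetobisi
surface: ofetobisi

cell ASPECT=em, POLE=ta:
underlying: f-topis-a
1. b -> p, g -> k, v -> f, z -> s / _ #: no change
2. p -> b, t -> d / V _ V: fires at position(s) 4: ftobisa
3. 0 -> e / C _ C: inserts after position(s) 1: fetobisa
surface: fetobisa
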